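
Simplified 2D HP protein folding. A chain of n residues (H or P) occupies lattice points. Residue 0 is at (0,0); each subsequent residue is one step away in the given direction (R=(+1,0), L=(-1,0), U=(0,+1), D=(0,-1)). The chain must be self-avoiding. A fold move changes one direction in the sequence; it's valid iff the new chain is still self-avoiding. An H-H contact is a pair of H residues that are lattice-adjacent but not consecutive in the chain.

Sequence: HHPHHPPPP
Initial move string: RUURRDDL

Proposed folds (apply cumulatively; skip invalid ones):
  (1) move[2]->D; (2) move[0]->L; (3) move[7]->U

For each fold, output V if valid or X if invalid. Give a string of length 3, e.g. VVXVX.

Answer: XXX

Derivation:
Initial: RUURRDDL -> [(0, 0), (1, 0), (1, 1), (1, 2), (2, 2), (3, 2), (3, 1), (3, 0), (2, 0)]
Fold 1: move[2]->D => RUDRRDDL INVALID (collision), skipped
Fold 2: move[0]->L => LUURRDDL INVALID (collision), skipped
Fold 3: move[7]->U => RUURRDDU INVALID (collision), skipped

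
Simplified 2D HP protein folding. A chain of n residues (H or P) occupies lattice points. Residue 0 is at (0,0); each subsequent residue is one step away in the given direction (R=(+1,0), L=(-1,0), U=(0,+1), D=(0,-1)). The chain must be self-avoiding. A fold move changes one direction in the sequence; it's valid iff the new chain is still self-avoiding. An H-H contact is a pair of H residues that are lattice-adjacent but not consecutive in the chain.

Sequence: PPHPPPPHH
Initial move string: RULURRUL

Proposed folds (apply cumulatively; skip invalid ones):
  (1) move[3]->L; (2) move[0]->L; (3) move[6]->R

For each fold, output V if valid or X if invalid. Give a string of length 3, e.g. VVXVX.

Initial: RULURRUL -> [(0, 0), (1, 0), (1, 1), (0, 1), (0, 2), (1, 2), (2, 2), (2, 3), (1, 3)]
Fold 1: move[3]->L => RULLRRUL INVALID (collision), skipped
Fold 2: move[0]->L => LULURRUL VALID
Fold 3: move[6]->R => LULURRRL INVALID (collision), skipped

Answer: XVX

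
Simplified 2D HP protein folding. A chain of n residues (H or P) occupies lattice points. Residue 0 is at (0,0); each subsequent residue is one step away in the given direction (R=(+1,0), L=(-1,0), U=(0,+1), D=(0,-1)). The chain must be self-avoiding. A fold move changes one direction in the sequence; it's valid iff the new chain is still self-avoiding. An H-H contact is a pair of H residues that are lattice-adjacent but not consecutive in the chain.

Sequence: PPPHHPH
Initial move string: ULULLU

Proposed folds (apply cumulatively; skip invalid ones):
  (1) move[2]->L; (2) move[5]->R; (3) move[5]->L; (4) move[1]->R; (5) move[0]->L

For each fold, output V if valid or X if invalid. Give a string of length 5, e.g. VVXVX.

Initial: ULULLU -> [(0, 0), (0, 1), (-1, 1), (-1, 2), (-2, 2), (-3, 2), (-3, 3)]
Fold 1: move[2]->L => ULLLLU VALID
Fold 2: move[5]->R => ULLLLR INVALID (collision), skipped
Fold 3: move[5]->L => ULLLLL VALID
Fold 4: move[1]->R => URLLLL INVALID (collision), skipped
Fold 5: move[0]->L => LLLLLL VALID

Answer: VXVXV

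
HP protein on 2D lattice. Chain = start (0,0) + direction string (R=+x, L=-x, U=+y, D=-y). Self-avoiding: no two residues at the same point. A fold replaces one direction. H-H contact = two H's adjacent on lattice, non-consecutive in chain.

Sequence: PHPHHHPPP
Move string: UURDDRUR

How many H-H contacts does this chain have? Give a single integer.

Answer: 1

Derivation:
Positions: [(0, 0), (0, 1), (0, 2), (1, 2), (1, 1), (1, 0), (2, 0), (2, 1), (3, 1)]
H-H contact: residue 1 @(0,1) - residue 4 @(1, 1)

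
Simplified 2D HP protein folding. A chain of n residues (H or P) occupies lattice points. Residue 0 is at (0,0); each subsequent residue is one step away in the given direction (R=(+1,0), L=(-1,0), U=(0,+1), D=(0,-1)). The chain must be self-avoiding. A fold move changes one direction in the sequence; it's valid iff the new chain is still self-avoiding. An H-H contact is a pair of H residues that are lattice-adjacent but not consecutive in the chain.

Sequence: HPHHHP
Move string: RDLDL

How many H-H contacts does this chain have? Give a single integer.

Positions: [(0, 0), (1, 0), (1, -1), (0, -1), (0, -2), (-1, -2)]
H-H contact: residue 0 @(0,0) - residue 3 @(0, -1)

Answer: 1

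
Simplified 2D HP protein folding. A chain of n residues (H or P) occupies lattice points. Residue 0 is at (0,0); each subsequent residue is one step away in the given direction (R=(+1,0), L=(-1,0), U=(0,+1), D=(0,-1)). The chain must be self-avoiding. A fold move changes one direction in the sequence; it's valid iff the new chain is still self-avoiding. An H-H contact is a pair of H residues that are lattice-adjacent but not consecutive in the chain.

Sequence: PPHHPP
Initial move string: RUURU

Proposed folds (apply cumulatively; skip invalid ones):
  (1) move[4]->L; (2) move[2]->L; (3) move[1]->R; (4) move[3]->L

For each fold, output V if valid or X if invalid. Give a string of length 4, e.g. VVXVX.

Initial: RUURU -> [(0, 0), (1, 0), (1, 1), (1, 2), (2, 2), (2, 3)]
Fold 1: move[4]->L => RUURL INVALID (collision), skipped
Fold 2: move[2]->L => RULRU INVALID (collision), skipped
Fold 3: move[1]->R => RRURU VALID
Fold 4: move[3]->L => RRULU VALID

Answer: XXVV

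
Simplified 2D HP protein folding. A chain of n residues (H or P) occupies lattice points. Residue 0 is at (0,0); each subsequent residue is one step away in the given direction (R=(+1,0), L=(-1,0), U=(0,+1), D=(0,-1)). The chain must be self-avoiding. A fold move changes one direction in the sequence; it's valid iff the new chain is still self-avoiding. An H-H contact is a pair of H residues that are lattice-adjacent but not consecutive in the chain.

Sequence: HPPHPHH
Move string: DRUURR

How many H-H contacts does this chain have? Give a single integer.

Answer: 1

Derivation:
Positions: [(0, 0), (0, -1), (1, -1), (1, 0), (1, 1), (2, 1), (3, 1)]
H-H contact: residue 0 @(0,0) - residue 3 @(1, 0)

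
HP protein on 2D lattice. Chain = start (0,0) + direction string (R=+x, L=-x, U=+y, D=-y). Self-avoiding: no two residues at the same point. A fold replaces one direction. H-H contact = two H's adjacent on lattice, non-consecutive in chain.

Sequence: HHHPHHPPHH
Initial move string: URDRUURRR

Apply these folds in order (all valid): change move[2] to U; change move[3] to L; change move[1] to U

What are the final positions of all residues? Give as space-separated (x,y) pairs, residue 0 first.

Initial moves: URDRUURRR
Fold: move[2]->U => URURUURRR (positions: [(0, 0), (0, 1), (1, 1), (1, 2), (2, 2), (2, 3), (2, 4), (3, 4), (4, 4), (5, 4)])
Fold: move[3]->L => URULUURRR (positions: [(0, 0), (0, 1), (1, 1), (1, 2), (0, 2), (0, 3), (0, 4), (1, 4), (2, 4), (3, 4)])
Fold: move[1]->U => UUULUURRR (positions: [(0, 0), (0, 1), (0, 2), (0, 3), (-1, 3), (-1, 4), (-1, 5), (0, 5), (1, 5), (2, 5)])

Answer: (0,0) (0,1) (0,2) (0,3) (-1,3) (-1,4) (-1,5) (0,5) (1,5) (2,5)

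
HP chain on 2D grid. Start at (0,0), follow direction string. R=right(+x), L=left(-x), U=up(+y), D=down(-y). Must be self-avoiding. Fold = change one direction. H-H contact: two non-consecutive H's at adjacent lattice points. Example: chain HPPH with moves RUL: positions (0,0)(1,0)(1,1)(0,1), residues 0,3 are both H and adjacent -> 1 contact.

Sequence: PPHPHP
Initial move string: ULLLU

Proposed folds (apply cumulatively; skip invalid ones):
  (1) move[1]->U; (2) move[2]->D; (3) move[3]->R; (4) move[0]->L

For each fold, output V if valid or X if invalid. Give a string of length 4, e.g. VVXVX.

Initial: ULLLU -> [(0, 0), (0, 1), (-1, 1), (-2, 1), (-3, 1), (-3, 2)]
Fold 1: move[1]->U => UULLU VALID
Fold 2: move[2]->D => UUDLU INVALID (collision), skipped
Fold 3: move[3]->R => UULRU INVALID (collision), skipped
Fold 4: move[0]->L => LULLU VALID

Answer: VXXV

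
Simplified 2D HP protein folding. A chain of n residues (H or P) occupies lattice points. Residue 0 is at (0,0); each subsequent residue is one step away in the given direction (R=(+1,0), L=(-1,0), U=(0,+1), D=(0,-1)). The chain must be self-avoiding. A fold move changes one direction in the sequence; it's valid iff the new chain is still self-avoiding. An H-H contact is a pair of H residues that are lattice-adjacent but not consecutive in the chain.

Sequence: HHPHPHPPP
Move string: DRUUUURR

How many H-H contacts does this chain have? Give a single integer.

Positions: [(0, 0), (0, -1), (1, -1), (1, 0), (1, 1), (1, 2), (1, 3), (2, 3), (3, 3)]
H-H contact: residue 0 @(0,0) - residue 3 @(1, 0)

Answer: 1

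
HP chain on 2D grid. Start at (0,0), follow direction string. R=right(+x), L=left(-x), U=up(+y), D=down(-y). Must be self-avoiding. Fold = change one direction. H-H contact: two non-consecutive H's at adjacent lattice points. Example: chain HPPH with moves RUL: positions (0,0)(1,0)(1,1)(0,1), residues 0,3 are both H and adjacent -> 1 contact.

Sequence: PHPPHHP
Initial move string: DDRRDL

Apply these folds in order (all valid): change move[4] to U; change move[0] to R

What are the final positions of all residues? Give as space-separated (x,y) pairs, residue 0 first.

Initial moves: DDRRDL
Fold: move[4]->U => DDRRUL (positions: [(0, 0), (0, -1), (0, -2), (1, -2), (2, -2), (2, -1), (1, -1)])
Fold: move[0]->R => RDRRUL (positions: [(0, 0), (1, 0), (1, -1), (2, -1), (3, -1), (3, 0), (2, 0)])

Answer: (0,0) (1,0) (1,-1) (2,-1) (3,-1) (3,0) (2,0)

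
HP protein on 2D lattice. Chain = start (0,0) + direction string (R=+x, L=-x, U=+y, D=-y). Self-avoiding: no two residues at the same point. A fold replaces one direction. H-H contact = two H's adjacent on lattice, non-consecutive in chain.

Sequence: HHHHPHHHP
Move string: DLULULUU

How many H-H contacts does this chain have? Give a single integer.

Positions: [(0, 0), (0, -1), (-1, -1), (-1, 0), (-2, 0), (-2, 1), (-3, 1), (-3, 2), (-3, 3)]
H-H contact: residue 0 @(0,0) - residue 3 @(-1, 0)

Answer: 1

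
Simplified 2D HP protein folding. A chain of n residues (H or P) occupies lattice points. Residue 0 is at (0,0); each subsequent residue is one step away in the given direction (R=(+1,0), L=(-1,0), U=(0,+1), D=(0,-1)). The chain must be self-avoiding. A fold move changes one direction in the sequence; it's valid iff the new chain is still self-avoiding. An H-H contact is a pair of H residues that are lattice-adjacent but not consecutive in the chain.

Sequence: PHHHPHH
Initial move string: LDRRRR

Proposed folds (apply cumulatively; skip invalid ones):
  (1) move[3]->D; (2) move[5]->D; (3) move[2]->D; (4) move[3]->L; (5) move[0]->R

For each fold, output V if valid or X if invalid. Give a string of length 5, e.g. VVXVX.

Initial: LDRRRR -> [(0, 0), (-1, 0), (-1, -1), (0, -1), (1, -1), (2, -1), (3, -1)]
Fold 1: move[3]->D => LDRDRR VALID
Fold 2: move[5]->D => LDRDRD VALID
Fold 3: move[2]->D => LDDDRD VALID
Fold 4: move[3]->L => LDDLRD INVALID (collision), skipped
Fold 5: move[0]->R => RDDDRD VALID

Answer: VVVXV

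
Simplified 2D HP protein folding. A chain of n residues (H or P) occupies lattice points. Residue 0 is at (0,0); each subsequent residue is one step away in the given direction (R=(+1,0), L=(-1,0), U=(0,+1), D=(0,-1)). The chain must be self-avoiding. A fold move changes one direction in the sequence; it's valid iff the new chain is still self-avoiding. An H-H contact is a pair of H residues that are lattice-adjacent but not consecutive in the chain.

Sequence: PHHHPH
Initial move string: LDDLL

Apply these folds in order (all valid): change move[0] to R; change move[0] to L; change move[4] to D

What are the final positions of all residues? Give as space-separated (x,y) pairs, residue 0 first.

Initial moves: LDDLL
Fold: move[0]->R => RDDLL (positions: [(0, 0), (1, 0), (1, -1), (1, -2), (0, -2), (-1, -2)])
Fold: move[0]->L => LDDLL (positions: [(0, 0), (-1, 0), (-1, -1), (-1, -2), (-2, -2), (-3, -2)])
Fold: move[4]->D => LDDLD (positions: [(0, 0), (-1, 0), (-1, -1), (-1, -2), (-2, -2), (-2, -3)])

Answer: (0,0) (-1,0) (-1,-1) (-1,-2) (-2,-2) (-2,-3)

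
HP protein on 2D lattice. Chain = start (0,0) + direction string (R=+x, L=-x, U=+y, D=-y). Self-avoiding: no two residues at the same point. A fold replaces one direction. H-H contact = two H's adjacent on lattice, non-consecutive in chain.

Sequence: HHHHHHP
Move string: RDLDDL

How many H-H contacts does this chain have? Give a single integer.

Answer: 1

Derivation:
Positions: [(0, 0), (1, 0), (1, -1), (0, -1), (0, -2), (0, -3), (-1, -3)]
H-H contact: residue 0 @(0,0) - residue 3 @(0, -1)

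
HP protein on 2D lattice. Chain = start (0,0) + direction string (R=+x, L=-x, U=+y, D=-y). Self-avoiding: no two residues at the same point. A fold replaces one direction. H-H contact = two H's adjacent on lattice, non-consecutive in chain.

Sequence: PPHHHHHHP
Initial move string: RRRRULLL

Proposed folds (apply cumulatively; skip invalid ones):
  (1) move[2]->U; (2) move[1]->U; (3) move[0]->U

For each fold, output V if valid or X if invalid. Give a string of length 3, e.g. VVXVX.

Answer: VVV

Derivation:
Initial: RRRRULLL -> [(0, 0), (1, 0), (2, 0), (3, 0), (4, 0), (4, 1), (3, 1), (2, 1), (1, 1)]
Fold 1: move[2]->U => RRURULLL VALID
Fold 2: move[1]->U => RUURULLL VALID
Fold 3: move[0]->U => UUURULLL VALID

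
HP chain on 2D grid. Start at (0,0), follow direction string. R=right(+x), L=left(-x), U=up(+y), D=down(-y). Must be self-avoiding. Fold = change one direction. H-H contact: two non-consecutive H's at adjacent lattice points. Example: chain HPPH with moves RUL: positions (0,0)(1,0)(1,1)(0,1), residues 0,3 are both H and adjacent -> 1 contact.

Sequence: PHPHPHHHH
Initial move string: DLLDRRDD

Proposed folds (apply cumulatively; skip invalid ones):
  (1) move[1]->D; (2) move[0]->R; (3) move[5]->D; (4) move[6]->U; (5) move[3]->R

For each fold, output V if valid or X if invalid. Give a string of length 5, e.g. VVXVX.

Answer: VVVXX

Derivation:
Initial: DLLDRRDD -> [(0, 0), (0, -1), (-1, -1), (-2, -1), (-2, -2), (-1, -2), (0, -2), (0, -3), (0, -4)]
Fold 1: move[1]->D => DDLDRRDD VALID
Fold 2: move[0]->R => RDLDRRDD VALID
Fold 3: move[5]->D => RDLDRDDD VALID
Fold 4: move[6]->U => RDLDRDUD INVALID (collision), skipped
Fold 5: move[3]->R => RDLRRDDD INVALID (collision), skipped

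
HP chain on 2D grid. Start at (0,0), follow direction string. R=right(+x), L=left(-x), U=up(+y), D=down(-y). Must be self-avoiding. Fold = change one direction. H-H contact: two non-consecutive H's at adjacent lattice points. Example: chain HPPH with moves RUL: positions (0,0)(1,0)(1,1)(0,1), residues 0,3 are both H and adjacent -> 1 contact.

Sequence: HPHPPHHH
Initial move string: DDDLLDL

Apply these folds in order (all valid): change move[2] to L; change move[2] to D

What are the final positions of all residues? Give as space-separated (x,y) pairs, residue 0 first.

Initial moves: DDDLLDL
Fold: move[2]->L => DDLLLDL (positions: [(0, 0), (0, -1), (0, -2), (-1, -2), (-2, -2), (-3, -2), (-3, -3), (-4, -3)])
Fold: move[2]->D => DDDLLDL (positions: [(0, 0), (0, -1), (0, -2), (0, -3), (-1, -3), (-2, -3), (-2, -4), (-3, -4)])

Answer: (0,0) (0,-1) (0,-2) (0,-3) (-1,-3) (-2,-3) (-2,-4) (-3,-4)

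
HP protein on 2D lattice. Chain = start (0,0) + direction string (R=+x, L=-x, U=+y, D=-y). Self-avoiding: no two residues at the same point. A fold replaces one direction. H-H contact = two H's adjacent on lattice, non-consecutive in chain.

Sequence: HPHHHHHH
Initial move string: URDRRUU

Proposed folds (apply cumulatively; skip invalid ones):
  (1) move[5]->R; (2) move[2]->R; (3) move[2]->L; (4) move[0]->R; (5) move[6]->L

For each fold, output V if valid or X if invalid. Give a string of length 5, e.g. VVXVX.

Answer: VVXVX

Derivation:
Initial: URDRRUU -> [(0, 0), (0, 1), (1, 1), (1, 0), (2, 0), (3, 0), (3, 1), (3, 2)]
Fold 1: move[5]->R => URDRRRU VALID
Fold 2: move[2]->R => URRRRRU VALID
Fold 3: move[2]->L => URLRRRU INVALID (collision), skipped
Fold 4: move[0]->R => RRRRRRU VALID
Fold 5: move[6]->L => RRRRRRL INVALID (collision), skipped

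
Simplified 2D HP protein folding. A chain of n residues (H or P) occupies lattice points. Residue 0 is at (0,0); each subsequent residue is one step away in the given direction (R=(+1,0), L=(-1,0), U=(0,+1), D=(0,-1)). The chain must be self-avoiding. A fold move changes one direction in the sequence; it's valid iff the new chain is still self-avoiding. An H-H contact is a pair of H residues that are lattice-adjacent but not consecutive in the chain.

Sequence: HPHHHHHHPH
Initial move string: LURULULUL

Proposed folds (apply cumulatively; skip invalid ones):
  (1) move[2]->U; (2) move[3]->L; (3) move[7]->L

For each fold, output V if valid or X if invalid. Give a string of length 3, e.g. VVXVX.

Initial: LURULULUL -> [(0, 0), (-1, 0), (-1, 1), (0, 1), (0, 2), (-1, 2), (-1, 3), (-2, 3), (-2, 4), (-3, 4)]
Fold 1: move[2]->U => LUUULULUL VALID
Fold 2: move[3]->L => LUULLULUL VALID
Fold 3: move[7]->L => LUULLULLL VALID

Answer: VVV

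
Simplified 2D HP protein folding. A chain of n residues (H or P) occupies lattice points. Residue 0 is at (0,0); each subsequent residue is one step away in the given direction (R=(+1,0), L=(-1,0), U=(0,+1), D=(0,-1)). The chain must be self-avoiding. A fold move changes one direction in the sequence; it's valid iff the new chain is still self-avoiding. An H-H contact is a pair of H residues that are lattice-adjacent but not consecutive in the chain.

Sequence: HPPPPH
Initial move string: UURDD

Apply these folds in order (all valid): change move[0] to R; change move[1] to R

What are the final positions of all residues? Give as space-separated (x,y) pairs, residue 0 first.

Answer: (0,0) (1,0) (2,0) (3,0) (3,-1) (3,-2)

Derivation:
Initial moves: UURDD
Fold: move[0]->R => RURDD (positions: [(0, 0), (1, 0), (1, 1), (2, 1), (2, 0), (2, -1)])
Fold: move[1]->R => RRRDD (positions: [(0, 0), (1, 0), (2, 0), (3, 0), (3, -1), (3, -2)])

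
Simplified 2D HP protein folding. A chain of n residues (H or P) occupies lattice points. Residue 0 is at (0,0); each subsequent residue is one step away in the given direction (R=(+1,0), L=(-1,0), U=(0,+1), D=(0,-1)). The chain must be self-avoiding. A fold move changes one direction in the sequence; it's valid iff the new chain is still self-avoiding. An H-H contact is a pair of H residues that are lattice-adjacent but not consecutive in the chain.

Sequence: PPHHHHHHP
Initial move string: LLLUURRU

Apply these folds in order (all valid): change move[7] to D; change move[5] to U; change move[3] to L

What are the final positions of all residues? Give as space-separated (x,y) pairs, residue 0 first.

Initial moves: LLLUURRU
Fold: move[7]->D => LLLUURRD (positions: [(0, 0), (-1, 0), (-2, 0), (-3, 0), (-3, 1), (-3, 2), (-2, 2), (-1, 2), (-1, 1)])
Fold: move[5]->U => LLLUUURD (positions: [(0, 0), (-1, 0), (-2, 0), (-3, 0), (-3, 1), (-3, 2), (-3, 3), (-2, 3), (-2, 2)])
Fold: move[3]->L => LLLLUURD (positions: [(0, 0), (-1, 0), (-2, 0), (-3, 0), (-4, 0), (-4, 1), (-4, 2), (-3, 2), (-3, 1)])

Answer: (0,0) (-1,0) (-2,0) (-3,0) (-4,0) (-4,1) (-4,2) (-3,2) (-3,1)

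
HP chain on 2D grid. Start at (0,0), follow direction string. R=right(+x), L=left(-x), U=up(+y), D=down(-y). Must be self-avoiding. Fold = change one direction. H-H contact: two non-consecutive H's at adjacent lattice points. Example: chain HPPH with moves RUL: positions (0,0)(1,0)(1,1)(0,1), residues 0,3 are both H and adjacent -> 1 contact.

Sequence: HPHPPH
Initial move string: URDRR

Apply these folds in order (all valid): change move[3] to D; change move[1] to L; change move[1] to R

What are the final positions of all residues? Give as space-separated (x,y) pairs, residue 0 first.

Initial moves: URDRR
Fold: move[3]->D => URDDR (positions: [(0, 0), (0, 1), (1, 1), (1, 0), (1, -1), (2, -1)])
Fold: move[1]->L => ULDDR (positions: [(0, 0), (0, 1), (-1, 1), (-1, 0), (-1, -1), (0, -1)])
Fold: move[1]->R => URDDR (positions: [(0, 0), (0, 1), (1, 1), (1, 0), (1, -1), (2, -1)])

Answer: (0,0) (0,1) (1,1) (1,0) (1,-1) (2,-1)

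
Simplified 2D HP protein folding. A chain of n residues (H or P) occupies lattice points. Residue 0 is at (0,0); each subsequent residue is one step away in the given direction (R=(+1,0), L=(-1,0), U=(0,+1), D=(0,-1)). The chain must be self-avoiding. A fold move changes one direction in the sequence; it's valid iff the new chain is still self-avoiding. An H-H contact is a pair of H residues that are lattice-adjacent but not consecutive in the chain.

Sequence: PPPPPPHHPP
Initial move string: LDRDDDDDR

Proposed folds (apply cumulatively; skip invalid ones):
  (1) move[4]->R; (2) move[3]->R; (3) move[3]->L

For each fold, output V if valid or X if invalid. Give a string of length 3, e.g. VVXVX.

Initial: LDRDDDDDR -> [(0, 0), (-1, 0), (-1, -1), (0, -1), (0, -2), (0, -3), (0, -4), (0, -5), (0, -6), (1, -6)]
Fold 1: move[4]->R => LDRDRDDDR VALID
Fold 2: move[3]->R => LDRRRDDDR VALID
Fold 3: move[3]->L => LDRLRDDDR INVALID (collision), skipped

Answer: VVX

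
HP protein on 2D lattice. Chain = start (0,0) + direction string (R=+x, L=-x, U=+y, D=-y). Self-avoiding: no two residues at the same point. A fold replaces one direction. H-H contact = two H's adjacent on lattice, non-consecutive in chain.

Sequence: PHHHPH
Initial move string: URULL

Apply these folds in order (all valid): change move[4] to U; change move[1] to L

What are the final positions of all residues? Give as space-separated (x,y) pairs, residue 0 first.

Initial moves: URULL
Fold: move[4]->U => URULU (positions: [(0, 0), (0, 1), (1, 1), (1, 2), (0, 2), (0, 3)])
Fold: move[1]->L => ULULU (positions: [(0, 0), (0, 1), (-1, 1), (-1, 2), (-2, 2), (-2, 3)])

Answer: (0,0) (0,1) (-1,1) (-1,2) (-2,2) (-2,3)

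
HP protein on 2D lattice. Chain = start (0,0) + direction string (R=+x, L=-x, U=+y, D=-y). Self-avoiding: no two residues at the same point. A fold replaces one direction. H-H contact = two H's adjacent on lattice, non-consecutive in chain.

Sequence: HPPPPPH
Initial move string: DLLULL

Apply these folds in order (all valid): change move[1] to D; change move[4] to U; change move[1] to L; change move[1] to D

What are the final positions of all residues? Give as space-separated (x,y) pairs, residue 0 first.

Initial moves: DLLULL
Fold: move[1]->D => DDLULL (positions: [(0, 0), (0, -1), (0, -2), (-1, -2), (-1, -1), (-2, -1), (-3, -1)])
Fold: move[4]->U => DDLUUL (positions: [(0, 0), (0, -1), (0, -2), (-1, -2), (-1, -1), (-1, 0), (-2, 0)])
Fold: move[1]->L => DLLUUL (positions: [(0, 0), (0, -1), (-1, -1), (-2, -1), (-2, 0), (-2, 1), (-3, 1)])
Fold: move[1]->D => DDLUUL (positions: [(0, 0), (0, -1), (0, -2), (-1, -2), (-1, -1), (-1, 0), (-2, 0)])

Answer: (0,0) (0,-1) (0,-2) (-1,-2) (-1,-1) (-1,0) (-2,0)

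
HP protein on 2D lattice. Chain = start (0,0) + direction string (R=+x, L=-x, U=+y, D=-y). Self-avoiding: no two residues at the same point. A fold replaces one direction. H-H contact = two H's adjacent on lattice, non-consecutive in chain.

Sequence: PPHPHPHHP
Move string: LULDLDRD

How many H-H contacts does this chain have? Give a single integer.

Answer: 1

Derivation:
Positions: [(0, 0), (-1, 0), (-1, 1), (-2, 1), (-2, 0), (-3, 0), (-3, -1), (-2, -1), (-2, -2)]
H-H contact: residue 4 @(-2,0) - residue 7 @(-2, -1)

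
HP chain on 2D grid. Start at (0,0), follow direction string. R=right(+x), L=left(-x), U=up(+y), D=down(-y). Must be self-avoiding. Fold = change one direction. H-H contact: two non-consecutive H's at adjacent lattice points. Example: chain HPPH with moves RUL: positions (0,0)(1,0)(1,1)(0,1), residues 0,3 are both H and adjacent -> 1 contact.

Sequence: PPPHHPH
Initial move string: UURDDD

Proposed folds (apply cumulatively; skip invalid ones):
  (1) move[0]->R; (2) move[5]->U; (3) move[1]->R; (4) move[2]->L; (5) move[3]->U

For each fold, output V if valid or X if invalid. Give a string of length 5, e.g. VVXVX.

Initial: UURDDD -> [(0, 0), (0, 1), (0, 2), (1, 2), (1, 1), (1, 0), (1, -1)]
Fold 1: move[0]->R => RURDDD VALID
Fold 2: move[5]->U => RURDDU INVALID (collision), skipped
Fold 3: move[1]->R => RRRDDD VALID
Fold 4: move[2]->L => RRLDDD INVALID (collision), skipped
Fold 5: move[3]->U => RRRUDD INVALID (collision), skipped

Answer: VXVXX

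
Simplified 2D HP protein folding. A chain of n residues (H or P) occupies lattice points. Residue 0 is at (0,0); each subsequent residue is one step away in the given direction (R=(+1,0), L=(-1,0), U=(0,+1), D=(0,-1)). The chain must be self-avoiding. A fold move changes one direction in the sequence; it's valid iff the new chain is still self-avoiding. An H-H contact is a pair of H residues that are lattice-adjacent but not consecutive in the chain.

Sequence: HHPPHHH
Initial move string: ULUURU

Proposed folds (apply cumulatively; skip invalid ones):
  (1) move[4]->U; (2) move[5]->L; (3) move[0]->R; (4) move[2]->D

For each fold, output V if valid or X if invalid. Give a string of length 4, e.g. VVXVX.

Initial: ULUURU -> [(0, 0), (0, 1), (-1, 1), (-1, 2), (-1, 3), (0, 3), (0, 4)]
Fold 1: move[4]->U => ULUUUU VALID
Fold 2: move[5]->L => ULUUUL VALID
Fold 3: move[0]->R => RLUUUL INVALID (collision), skipped
Fold 4: move[2]->D => ULDUUL INVALID (collision), skipped

Answer: VVXX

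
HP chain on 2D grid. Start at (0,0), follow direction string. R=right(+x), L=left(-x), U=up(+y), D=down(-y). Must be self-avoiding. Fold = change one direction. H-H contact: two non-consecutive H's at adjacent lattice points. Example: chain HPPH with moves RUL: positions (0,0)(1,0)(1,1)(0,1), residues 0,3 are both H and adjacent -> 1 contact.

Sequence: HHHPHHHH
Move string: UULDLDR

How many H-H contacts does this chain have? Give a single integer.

Answer: 3

Derivation:
Positions: [(0, 0), (0, 1), (0, 2), (-1, 2), (-1, 1), (-2, 1), (-2, 0), (-1, 0)]
H-H contact: residue 0 @(0,0) - residue 7 @(-1, 0)
H-H contact: residue 1 @(0,1) - residue 4 @(-1, 1)
H-H contact: residue 4 @(-1,1) - residue 7 @(-1, 0)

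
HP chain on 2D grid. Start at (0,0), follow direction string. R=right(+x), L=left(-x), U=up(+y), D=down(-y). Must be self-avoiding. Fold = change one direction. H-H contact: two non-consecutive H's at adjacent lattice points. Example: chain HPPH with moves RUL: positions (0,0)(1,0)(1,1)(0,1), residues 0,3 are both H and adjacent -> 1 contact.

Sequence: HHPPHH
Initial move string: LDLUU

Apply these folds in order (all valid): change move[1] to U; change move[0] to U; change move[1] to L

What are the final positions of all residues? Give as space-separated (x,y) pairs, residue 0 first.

Answer: (0,0) (0,1) (-1,1) (-2,1) (-2,2) (-2,3)

Derivation:
Initial moves: LDLUU
Fold: move[1]->U => LULUU (positions: [(0, 0), (-1, 0), (-1, 1), (-2, 1), (-2, 2), (-2, 3)])
Fold: move[0]->U => UULUU (positions: [(0, 0), (0, 1), (0, 2), (-1, 2), (-1, 3), (-1, 4)])
Fold: move[1]->L => ULLUU (positions: [(0, 0), (0, 1), (-1, 1), (-2, 1), (-2, 2), (-2, 3)])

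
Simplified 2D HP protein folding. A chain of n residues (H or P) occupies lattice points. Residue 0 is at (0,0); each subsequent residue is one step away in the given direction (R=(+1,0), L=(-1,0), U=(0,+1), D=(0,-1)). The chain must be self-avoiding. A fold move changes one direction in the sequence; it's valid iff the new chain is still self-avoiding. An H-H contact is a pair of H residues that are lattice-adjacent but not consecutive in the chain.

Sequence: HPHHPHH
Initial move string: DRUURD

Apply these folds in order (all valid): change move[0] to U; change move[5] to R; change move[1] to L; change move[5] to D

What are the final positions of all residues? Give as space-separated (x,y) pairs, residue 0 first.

Initial moves: DRUURD
Fold: move[0]->U => URUURD (positions: [(0, 0), (0, 1), (1, 1), (1, 2), (1, 3), (2, 3), (2, 2)])
Fold: move[5]->R => URUURR (positions: [(0, 0), (0, 1), (1, 1), (1, 2), (1, 3), (2, 3), (3, 3)])
Fold: move[1]->L => ULUURR (positions: [(0, 0), (0, 1), (-1, 1), (-1, 2), (-1, 3), (0, 3), (1, 3)])
Fold: move[5]->D => ULUURD (positions: [(0, 0), (0, 1), (-1, 1), (-1, 2), (-1, 3), (0, 3), (0, 2)])

Answer: (0,0) (0,1) (-1,1) (-1,2) (-1,3) (0,3) (0,2)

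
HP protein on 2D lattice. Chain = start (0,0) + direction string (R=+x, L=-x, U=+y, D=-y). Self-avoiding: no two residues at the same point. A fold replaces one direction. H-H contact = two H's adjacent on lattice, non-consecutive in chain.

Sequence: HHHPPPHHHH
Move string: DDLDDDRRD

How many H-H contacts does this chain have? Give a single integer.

Positions: [(0, 0), (0, -1), (0, -2), (-1, -2), (-1, -3), (-1, -4), (-1, -5), (0, -5), (1, -5), (1, -6)]
No H-H contacts found.

Answer: 0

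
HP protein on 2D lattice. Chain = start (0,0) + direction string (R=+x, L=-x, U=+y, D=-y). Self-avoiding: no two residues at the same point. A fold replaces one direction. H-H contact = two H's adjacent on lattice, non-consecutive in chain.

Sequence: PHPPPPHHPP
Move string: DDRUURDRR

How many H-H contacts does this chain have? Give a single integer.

Answer: 0

Derivation:
Positions: [(0, 0), (0, -1), (0, -2), (1, -2), (1, -1), (1, 0), (2, 0), (2, -1), (3, -1), (4, -1)]
No H-H contacts found.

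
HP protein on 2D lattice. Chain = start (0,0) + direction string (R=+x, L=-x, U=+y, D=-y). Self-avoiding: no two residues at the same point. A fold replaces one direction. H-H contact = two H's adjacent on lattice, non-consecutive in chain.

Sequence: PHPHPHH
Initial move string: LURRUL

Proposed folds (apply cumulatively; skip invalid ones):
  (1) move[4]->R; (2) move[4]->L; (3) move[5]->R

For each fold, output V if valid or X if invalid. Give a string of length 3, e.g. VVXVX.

Answer: XXV

Derivation:
Initial: LURRUL -> [(0, 0), (-1, 0), (-1, 1), (0, 1), (1, 1), (1, 2), (0, 2)]
Fold 1: move[4]->R => LURRRL INVALID (collision), skipped
Fold 2: move[4]->L => LURRLL INVALID (collision), skipped
Fold 3: move[5]->R => LURRUR VALID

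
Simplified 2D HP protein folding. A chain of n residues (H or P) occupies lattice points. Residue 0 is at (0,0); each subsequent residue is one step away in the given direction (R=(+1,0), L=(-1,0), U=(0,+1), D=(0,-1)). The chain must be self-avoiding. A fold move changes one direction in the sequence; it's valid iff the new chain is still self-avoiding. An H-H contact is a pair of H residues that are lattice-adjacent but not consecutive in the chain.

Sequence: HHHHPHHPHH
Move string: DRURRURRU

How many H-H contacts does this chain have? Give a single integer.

Answer: 1

Derivation:
Positions: [(0, 0), (0, -1), (1, -1), (1, 0), (2, 0), (3, 0), (3, 1), (4, 1), (5, 1), (5, 2)]
H-H contact: residue 0 @(0,0) - residue 3 @(1, 0)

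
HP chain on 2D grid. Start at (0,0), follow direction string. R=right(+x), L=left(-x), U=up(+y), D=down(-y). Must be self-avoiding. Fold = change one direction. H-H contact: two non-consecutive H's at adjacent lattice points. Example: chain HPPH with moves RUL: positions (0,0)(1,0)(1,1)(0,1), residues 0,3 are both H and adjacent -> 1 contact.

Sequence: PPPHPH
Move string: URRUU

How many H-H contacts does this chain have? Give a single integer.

Positions: [(0, 0), (0, 1), (1, 1), (2, 1), (2, 2), (2, 3)]
No H-H contacts found.

Answer: 0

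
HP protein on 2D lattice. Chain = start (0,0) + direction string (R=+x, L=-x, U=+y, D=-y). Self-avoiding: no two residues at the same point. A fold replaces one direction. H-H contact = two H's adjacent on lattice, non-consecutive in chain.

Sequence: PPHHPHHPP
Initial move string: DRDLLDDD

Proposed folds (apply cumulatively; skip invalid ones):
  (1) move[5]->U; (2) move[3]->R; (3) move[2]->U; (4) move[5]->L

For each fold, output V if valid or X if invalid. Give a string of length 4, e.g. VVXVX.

Initial: DRDLLDDD -> [(0, 0), (0, -1), (1, -1), (1, -2), (0, -2), (-1, -2), (-1, -3), (-1, -4), (-1, -5)]
Fold 1: move[5]->U => DRDLLUDD INVALID (collision), skipped
Fold 2: move[3]->R => DRDRLDDD INVALID (collision), skipped
Fold 3: move[2]->U => DRULLDDD INVALID (collision), skipped
Fold 4: move[5]->L => DRDLLLDD VALID

Answer: XXXV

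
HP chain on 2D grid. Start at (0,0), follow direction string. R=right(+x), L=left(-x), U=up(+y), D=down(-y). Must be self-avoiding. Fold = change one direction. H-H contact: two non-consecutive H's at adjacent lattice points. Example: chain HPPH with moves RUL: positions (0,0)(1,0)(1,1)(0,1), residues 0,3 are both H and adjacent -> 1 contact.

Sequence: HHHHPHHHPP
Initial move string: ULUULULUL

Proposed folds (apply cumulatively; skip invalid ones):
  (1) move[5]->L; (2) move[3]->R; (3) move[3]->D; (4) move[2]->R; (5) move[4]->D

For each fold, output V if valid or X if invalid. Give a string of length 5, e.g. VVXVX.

Initial: ULUULULUL -> [(0, 0), (0, 1), (-1, 1), (-1, 2), (-1, 3), (-2, 3), (-2, 4), (-3, 4), (-3, 5), (-4, 5)]
Fold 1: move[5]->L => ULUULLLUL VALID
Fold 2: move[3]->R => ULURLLLUL INVALID (collision), skipped
Fold 3: move[3]->D => ULUDLLLUL INVALID (collision), skipped
Fold 4: move[2]->R => ULRULLLUL INVALID (collision), skipped
Fold 5: move[4]->D => ULUUDLLUL INVALID (collision), skipped

Answer: VXXXX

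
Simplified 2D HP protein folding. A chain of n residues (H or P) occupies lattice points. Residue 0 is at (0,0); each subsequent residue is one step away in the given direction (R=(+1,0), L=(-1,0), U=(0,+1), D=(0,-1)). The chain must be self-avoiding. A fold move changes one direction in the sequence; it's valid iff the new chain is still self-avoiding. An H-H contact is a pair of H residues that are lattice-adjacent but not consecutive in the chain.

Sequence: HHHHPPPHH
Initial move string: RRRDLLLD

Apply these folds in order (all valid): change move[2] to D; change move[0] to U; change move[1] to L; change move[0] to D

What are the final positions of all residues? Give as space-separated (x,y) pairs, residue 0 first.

Answer: (0,0) (0,-1) (-1,-1) (-1,-2) (-1,-3) (-2,-3) (-3,-3) (-4,-3) (-4,-4)

Derivation:
Initial moves: RRRDLLLD
Fold: move[2]->D => RRDDLLLD (positions: [(0, 0), (1, 0), (2, 0), (2, -1), (2, -2), (1, -2), (0, -2), (-1, -2), (-1, -3)])
Fold: move[0]->U => URDDLLLD (positions: [(0, 0), (0, 1), (1, 1), (1, 0), (1, -1), (0, -1), (-1, -1), (-2, -1), (-2, -2)])
Fold: move[1]->L => ULDDLLLD (positions: [(0, 0), (0, 1), (-1, 1), (-1, 0), (-1, -1), (-2, -1), (-3, -1), (-4, -1), (-4, -2)])
Fold: move[0]->D => DLDDLLLD (positions: [(0, 0), (0, -1), (-1, -1), (-1, -2), (-1, -3), (-2, -3), (-3, -3), (-4, -3), (-4, -4)])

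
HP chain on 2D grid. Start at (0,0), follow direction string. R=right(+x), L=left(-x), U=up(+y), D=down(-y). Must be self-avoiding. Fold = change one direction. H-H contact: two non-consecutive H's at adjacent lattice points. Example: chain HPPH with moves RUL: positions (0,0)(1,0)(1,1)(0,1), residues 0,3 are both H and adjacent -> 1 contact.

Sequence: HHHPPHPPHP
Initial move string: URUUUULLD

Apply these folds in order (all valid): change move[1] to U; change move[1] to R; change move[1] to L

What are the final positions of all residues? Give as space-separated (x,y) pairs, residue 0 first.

Answer: (0,0) (0,1) (-1,1) (-1,2) (-1,3) (-1,4) (-1,5) (-2,5) (-3,5) (-3,4)

Derivation:
Initial moves: URUUUULLD
Fold: move[1]->U => UUUUUULLD (positions: [(0, 0), (0, 1), (0, 2), (0, 3), (0, 4), (0, 5), (0, 6), (-1, 6), (-2, 6), (-2, 5)])
Fold: move[1]->R => URUUUULLD (positions: [(0, 0), (0, 1), (1, 1), (1, 2), (1, 3), (1, 4), (1, 5), (0, 5), (-1, 5), (-1, 4)])
Fold: move[1]->L => ULUUUULLD (positions: [(0, 0), (0, 1), (-1, 1), (-1, 2), (-1, 3), (-1, 4), (-1, 5), (-2, 5), (-3, 5), (-3, 4)])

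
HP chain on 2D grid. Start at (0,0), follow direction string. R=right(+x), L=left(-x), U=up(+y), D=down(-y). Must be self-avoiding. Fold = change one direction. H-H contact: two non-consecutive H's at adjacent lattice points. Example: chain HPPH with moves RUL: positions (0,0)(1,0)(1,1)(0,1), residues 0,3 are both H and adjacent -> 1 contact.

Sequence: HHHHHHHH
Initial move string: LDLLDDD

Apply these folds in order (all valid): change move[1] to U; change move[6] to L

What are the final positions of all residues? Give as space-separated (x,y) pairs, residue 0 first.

Answer: (0,0) (-1,0) (-1,1) (-2,1) (-3,1) (-3,0) (-3,-1) (-4,-1)

Derivation:
Initial moves: LDLLDDD
Fold: move[1]->U => LULLDDD (positions: [(0, 0), (-1, 0), (-1, 1), (-2, 1), (-3, 1), (-3, 0), (-3, -1), (-3, -2)])
Fold: move[6]->L => LULLDDL (positions: [(0, 0), (-1, 0), (-1, 1), (-2, 1), (-3, 1), (-3, 0), (-3, -1), (-4, -1)])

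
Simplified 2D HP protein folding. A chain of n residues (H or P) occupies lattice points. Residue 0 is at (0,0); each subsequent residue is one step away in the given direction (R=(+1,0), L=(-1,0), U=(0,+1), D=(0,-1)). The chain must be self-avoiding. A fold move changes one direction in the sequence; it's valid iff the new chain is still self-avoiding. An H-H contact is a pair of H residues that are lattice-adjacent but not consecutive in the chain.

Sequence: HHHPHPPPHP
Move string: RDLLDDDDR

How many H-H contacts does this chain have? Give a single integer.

Positions: [(0, 0), (1, 0), (1, -1), (0, -1), (-1, -1), (-1, -2), (-1, -3), (-1, -4), (-1, -5), (0, -5)]
No H-H contacts found.

Answer: 0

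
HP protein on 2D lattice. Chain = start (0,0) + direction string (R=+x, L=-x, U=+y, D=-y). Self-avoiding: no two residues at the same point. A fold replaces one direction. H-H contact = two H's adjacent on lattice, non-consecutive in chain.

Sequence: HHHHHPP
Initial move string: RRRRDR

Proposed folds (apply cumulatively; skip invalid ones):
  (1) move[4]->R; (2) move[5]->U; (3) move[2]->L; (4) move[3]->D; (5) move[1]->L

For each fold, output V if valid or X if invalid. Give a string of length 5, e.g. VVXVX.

Answer: VVXVX

Derivation:
Initial: RRRRDR -> [(0, 0), (1, 0), (2, 0), (3, 0), (4, 0), (4, -1), (5, -1)]
Fold 1: move[4]->R => RRRRRR VALID
Fold 2: move[5]->U => RRRRRU VALID
Fold 3: move[2]->L => RRLRRU INVALID (collision), skipped
Fold 4: move[3]->D => RRRDRU VALID
Fold 5: move[1]->L => RLRDRU INVALID (collision), skipped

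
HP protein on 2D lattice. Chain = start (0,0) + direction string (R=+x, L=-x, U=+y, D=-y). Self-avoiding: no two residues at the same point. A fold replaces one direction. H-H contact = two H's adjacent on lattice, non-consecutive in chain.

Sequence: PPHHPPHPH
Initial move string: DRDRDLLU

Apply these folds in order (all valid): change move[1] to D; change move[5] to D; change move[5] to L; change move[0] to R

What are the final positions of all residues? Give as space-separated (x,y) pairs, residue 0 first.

Initial moves: DRDRDLLU
Fold: move[1]->D => DDDRDLLU (positions: [(0, 0), (0, -1), (0, -2), (0, -3), (1, -3), (1, -4), (0, -4), (-1, -4), (-1, -3)])
Fold: move[5]->D => DDDRDDLU (positions: [(0, 0), (0, -1), (0, -2), (0, -3), (1, -3), (1, -4), (1, -5), (0, -5), (0, -4)])
Fold: move[5]->L => DDDRDLLU (positions: [(0, 0), (0, -1), (0, -2), (0, -3), (1, -3), (1, -4), (0, -4), (-1, -4), (-1, -3)])
Fold: move[0]->R => RDDRDLLU (positions: [(0, 0), (1, 0), (1, -1), (1, -2), (2, -2), (2, -3), (1, -3), (0, -3), (0, -2)])

Answer: (0,0) (1,0) (1,-1) (1,-2) (2,-2) (2,-3) (1,-3) (0,-3) (0,-2)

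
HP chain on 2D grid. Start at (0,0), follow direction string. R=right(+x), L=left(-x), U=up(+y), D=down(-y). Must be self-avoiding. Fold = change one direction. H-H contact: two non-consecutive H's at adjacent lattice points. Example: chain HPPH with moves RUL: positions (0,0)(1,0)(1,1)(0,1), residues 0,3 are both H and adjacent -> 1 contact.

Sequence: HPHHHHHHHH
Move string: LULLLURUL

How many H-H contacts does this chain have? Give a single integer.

Answer: 2

Derivation:
Positions: [(0, 0), (-1, 0), (-1, 1), (-2, 1), (-3, 1), (-4, 1), (-4, 2), (-3, 2), (-3, 3), (-4, 3)]
H-H contact: residue 4 @(-3,1) - residue 7 @(-3, 2)
H-H contact: residue 6 @(-4,2) - residue 9 @(-4, 3)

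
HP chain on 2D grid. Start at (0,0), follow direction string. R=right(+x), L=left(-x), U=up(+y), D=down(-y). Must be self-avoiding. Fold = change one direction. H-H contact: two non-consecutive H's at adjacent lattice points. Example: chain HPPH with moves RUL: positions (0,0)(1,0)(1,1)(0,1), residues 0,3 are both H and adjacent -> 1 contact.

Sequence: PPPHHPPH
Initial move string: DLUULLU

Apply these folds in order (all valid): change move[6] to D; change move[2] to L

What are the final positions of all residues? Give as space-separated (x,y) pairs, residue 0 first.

Answer: (0,0) (0,-1) (-1,-1) (-2,-1) (-2,0) (-3,0) (-4,0) (-4,-1)

Derivation:
Initial moves: DLUULLU
Fold: move[6]->D => DLUULLD (positions: [(0, 0), (0, -1), (-1, -1), (-1, 0), (-1, 1), (-2, 1), (-3, 1), (-3, 0)])
Fold: move[2]->L => DLLULLD (positions: [(0, 0), (0, -1), (-1, -1), (-2, -1), (-2, 0), (-3, 0), (-4, 0), (-4, -1)])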